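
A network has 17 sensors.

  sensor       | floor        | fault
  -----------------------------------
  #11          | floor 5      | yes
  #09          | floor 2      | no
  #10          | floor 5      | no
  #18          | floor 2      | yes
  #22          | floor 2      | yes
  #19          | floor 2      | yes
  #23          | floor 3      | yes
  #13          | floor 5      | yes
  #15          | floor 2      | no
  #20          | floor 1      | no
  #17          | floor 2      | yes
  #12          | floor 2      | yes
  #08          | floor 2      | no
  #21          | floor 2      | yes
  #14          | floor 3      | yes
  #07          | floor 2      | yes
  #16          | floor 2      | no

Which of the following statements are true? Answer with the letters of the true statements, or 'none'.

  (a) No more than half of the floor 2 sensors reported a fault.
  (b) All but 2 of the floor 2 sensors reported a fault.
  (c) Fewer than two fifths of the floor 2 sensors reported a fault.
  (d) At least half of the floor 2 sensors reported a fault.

|A| = 11, |A ∩ B| = 7, |A ∖ B| = 4.
(a) |A ∩ B| ≤ |A ∖ B|: fails.
(b) |A ∖ B| = 2: fails.
(c) |A ∩ B| / |A| < 2/5: fails.
(d) |A ∩ B| ≥ |A ∖ B|: holds.

(d)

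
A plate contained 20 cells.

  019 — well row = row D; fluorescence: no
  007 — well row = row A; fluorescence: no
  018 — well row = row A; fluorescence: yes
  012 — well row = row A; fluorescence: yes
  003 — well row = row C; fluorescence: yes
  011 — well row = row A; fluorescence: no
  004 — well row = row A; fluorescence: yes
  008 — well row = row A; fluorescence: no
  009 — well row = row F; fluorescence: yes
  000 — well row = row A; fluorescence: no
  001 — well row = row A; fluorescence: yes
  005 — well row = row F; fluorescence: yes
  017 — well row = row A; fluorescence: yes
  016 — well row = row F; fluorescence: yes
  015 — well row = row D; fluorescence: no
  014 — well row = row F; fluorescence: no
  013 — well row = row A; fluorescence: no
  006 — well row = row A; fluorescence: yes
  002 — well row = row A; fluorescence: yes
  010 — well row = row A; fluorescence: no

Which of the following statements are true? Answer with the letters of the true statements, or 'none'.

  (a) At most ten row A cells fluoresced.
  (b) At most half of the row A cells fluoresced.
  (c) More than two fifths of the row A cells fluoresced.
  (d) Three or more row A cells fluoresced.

(a), (c), (d)

|A| = 13, |A ∩ B| = 7, |A ∖ B| = 6.
(a) |A ∩ B| ≤ 10: holds.
(b) |A ∩ B| ≤ |A ∖ B|: fails.
(c) |A ∩ B| / |A| > 2/5: holds.
(d) |A ∩ B| ≥ 3: holds.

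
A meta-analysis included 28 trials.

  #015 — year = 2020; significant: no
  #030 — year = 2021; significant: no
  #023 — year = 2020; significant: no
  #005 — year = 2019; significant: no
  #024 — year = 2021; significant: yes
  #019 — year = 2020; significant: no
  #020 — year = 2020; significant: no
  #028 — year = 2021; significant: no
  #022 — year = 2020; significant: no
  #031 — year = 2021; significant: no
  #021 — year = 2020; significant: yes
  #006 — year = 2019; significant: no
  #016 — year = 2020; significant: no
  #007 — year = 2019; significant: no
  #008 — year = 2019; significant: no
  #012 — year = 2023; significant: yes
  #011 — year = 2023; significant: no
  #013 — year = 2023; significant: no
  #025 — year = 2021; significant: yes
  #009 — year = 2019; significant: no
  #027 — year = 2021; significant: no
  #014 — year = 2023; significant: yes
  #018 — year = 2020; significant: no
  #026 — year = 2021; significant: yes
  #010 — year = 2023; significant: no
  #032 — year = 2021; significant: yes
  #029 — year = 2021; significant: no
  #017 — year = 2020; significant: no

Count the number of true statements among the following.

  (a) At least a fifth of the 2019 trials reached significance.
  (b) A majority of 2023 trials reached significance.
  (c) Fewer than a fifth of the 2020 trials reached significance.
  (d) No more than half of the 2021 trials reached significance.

2

(a) 2019: |A| = 5, |A ∩ B| = 0; needs |A ∩ B| / |A| ≥ 1/5 — false.
(b) 2023: |A| = 5, |A ∩ B| = 2; needs |A ∩ B| > |A ∖ B| — false.
(c) 2020: |A| = 9, |A ∩ B| = 1; needs |A ∩ B| / |A| < 1/5 — true.
(d) 2021: |A| = 9, |A ∩ B| = 4; needs |A ∩ B| ≤ |A ∖ B| — true.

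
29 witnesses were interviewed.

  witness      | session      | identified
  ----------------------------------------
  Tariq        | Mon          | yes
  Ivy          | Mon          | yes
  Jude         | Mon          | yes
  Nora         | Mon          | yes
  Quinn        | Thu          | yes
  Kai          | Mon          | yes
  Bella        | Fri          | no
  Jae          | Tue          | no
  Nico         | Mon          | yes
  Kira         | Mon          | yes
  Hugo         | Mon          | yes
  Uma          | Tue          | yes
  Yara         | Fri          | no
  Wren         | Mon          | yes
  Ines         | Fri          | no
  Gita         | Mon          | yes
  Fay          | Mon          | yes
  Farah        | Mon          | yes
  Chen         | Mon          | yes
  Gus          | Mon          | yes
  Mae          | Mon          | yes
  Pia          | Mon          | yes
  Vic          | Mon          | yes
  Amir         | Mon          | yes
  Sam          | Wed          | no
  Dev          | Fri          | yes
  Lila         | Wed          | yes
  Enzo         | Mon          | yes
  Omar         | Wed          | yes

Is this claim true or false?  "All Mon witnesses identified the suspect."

The determiner here denotes the relation: A ⊆ B, i.e. every element of A is in B (|A ∖ B| = 0).
|A| = 19, |A ∩ B| = 19, |A ∖ B| = 0.
So the statement is true.

True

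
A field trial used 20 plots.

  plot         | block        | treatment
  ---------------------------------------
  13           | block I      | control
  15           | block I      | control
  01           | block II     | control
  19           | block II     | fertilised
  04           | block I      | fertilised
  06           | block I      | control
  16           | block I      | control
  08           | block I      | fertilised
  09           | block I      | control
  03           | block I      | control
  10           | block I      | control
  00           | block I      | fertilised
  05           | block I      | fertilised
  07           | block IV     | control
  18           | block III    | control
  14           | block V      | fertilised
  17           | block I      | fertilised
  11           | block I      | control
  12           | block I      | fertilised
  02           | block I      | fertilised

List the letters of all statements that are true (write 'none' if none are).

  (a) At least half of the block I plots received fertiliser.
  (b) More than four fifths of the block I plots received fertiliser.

|A| = 15, |A ∩ B| = 7, |A ∖ B| = 8.
(a) |A ∩ B| ≥ |A ∖ B|: fails.
(b) |A ∩ B| / |A| > 4/5: fails.

none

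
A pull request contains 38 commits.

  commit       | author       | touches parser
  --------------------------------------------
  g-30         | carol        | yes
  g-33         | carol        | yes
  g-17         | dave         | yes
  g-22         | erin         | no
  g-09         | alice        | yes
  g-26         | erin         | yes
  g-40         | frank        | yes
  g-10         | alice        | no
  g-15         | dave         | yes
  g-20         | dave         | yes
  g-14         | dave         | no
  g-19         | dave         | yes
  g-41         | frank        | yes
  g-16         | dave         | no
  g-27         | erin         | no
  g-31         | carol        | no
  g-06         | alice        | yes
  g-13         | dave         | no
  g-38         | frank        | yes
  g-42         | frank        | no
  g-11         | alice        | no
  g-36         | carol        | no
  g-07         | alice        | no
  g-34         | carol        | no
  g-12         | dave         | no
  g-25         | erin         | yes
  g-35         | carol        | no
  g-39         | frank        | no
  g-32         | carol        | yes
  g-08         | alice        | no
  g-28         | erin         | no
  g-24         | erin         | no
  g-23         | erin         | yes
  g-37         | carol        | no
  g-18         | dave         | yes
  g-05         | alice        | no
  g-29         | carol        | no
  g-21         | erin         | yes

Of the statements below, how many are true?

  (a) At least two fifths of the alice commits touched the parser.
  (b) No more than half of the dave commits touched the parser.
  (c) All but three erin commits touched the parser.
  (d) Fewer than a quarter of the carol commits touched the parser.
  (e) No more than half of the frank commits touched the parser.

0

(a) alice: |A| = 7, |A ∩ B| = 2; needs |A ∩ B| / |A| ≥ 2/5 — false.
(b) dave: |A| = 9, |A ∩ B| = 5; needs |A ∩ B| ≤ |A ∖ B| — false.
(c) erin: |A| = 8, |A ∩ B| = 4; needs |A ∖ B| = 3 — false.
(d) carol: |A| = 9, |A ∩ B| = 3; needs |A ∩ B| / |A| < 1/4 — false.
(e) frank: |A| = 5, |A ∩ B| = 3; needs |A ∩ B| ≤ |A ∖ B| — false.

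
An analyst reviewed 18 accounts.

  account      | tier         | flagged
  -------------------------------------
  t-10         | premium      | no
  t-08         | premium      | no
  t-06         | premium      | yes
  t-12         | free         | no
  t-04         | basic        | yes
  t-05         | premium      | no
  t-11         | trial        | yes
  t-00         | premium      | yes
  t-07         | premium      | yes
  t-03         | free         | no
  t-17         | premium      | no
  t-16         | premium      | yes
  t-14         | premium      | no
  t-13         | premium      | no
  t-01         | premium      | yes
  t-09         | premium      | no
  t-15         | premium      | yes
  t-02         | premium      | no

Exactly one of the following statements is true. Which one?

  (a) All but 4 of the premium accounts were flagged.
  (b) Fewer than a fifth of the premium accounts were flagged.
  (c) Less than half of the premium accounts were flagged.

(c)

|A| = 14, |A ∩ B| = 6, |A ∖ B| = 8.
(a) requires |A ∖ B| = 4: false.
(b) requires |A ∩ B| / |A| < 1/5: false.
(c) requires |A ∩ B| < |A ∖ B|: true.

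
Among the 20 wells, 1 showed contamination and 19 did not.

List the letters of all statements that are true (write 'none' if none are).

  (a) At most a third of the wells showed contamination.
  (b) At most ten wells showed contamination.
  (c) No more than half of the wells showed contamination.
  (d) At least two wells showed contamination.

|A| = 20, |A ∩ B| = 1, |A ∖ B| = 19.
(a) |A ∩ B| / |A| ≤ 1/3: holds.
(b) |A ∩ B| ≤ 10: holds.
(c) |A ∩ B| ≤ |A ∖ B|: holds.
(d) |A ∩ B| ≥ 2: fails.

(a), (b), (c)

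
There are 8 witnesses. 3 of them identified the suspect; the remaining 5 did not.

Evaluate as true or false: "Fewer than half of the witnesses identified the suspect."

'Fewer than half of the witnesses identified the suspect' holds iff |A ∩ B| < |A ∖ B|.
|A| = 8, |A ∩ B| = 3, |A ∖ B| = 5.
3 < 5, so the statement is true.

True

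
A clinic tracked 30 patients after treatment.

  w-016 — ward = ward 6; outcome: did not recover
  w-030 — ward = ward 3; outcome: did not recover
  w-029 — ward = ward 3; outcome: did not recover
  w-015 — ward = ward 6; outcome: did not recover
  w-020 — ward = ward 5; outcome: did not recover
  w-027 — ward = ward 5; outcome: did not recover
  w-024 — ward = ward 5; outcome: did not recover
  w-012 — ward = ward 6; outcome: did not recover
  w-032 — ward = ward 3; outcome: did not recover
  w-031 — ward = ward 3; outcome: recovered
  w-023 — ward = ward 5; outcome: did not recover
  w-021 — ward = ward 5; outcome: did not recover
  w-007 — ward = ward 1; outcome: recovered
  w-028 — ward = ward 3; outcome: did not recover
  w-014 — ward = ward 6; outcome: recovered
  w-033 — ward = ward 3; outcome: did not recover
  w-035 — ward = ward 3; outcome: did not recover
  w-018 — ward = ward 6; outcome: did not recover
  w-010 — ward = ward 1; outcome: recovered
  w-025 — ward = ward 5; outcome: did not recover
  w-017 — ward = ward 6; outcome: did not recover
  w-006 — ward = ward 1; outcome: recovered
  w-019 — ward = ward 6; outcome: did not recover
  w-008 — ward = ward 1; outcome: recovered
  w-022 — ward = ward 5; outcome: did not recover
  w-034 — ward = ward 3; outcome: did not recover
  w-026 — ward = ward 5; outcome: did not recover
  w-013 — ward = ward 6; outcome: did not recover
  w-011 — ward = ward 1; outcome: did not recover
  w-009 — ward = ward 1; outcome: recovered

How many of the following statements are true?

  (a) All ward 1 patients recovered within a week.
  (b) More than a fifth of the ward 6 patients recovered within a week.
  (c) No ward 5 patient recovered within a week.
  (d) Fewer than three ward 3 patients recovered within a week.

2

(a) ward 1: |A| = 6, |A ∩ B| = 5; needs A ⊆ B, i.e. every element of A is in B (|A ∖ B| = 0) — false.
(b) ward 6: |A| = 8, |A ∩ B| = 1; needs |A ∩ B| / |A| > 1/5 — false.
(c) ward 5: |A| = 8, |A ∩ B| = 0; needs A ∩ B = ∅ (|A ∩ B| = 0) — true.
(d) ward 3: |A| = 8, |A ∩ B| = 1; needs |A ∩ B| < 3 — true.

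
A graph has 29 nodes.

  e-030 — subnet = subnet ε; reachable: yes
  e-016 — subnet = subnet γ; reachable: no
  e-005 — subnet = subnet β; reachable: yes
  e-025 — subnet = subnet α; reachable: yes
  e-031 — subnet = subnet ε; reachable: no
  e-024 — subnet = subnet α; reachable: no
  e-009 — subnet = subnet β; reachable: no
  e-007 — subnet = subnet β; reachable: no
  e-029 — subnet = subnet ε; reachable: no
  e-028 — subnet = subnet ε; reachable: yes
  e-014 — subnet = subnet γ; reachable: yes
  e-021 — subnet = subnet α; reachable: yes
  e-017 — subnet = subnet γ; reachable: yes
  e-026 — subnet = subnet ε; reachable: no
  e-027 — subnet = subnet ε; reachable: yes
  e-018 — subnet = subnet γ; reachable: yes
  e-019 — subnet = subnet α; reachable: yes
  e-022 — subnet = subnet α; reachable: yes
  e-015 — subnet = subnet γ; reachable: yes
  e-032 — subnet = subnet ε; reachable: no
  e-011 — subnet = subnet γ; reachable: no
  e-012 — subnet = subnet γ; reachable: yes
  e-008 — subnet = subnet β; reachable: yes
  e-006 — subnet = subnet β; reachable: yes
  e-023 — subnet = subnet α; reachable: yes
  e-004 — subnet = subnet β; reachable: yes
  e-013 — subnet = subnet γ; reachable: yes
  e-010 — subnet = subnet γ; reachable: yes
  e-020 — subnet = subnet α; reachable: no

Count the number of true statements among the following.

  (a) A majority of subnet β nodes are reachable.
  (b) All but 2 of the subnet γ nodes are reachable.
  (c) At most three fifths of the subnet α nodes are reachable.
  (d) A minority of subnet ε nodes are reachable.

3

(a) subnet β: |A| = 6, |A ∩ B| = 4; needs |A ∩ B| > |A ∖ B| — true.
(b) subnet γ: |A| = 9, |A ∩ B| = 7; needs |A ∖ B| = 2 — true.
(c) subnet α: |A| = 7, |A ∩ B| = 5; needs |A ∩ B| / |A| ≤ 3/5 — false.
(d) subnet ε: |A| = 7, |A ∩ B| = 3; needs |A ∩ B| < |A ∖ B| — true.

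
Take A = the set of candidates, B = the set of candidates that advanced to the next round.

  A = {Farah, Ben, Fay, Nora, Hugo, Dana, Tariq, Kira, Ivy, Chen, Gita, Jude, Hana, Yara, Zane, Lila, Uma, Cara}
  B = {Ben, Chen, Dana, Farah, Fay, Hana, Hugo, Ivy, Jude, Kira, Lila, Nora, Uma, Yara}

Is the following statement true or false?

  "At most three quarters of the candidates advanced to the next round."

False

Truth condition: |A ∩ B| / |A| ≤ 3/4.
|A| = 18, |A ∩ B| = 14, |A ∖ B| = 4.
|A ∩ B|/|A| = 14/18, so the statement is false.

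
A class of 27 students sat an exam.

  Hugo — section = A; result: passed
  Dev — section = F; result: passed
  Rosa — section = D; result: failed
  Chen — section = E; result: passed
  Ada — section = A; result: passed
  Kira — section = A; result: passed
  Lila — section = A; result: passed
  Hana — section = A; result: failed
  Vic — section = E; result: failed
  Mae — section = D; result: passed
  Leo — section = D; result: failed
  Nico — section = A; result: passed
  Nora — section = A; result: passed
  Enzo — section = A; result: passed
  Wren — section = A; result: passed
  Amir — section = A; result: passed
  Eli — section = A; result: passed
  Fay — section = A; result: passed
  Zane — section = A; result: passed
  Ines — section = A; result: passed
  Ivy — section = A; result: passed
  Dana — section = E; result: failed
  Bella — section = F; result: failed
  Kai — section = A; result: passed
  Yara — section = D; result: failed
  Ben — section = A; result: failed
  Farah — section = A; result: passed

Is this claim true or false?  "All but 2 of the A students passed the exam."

'All but 2 of the A students passed the exam' holds iff |A ∖ B| = 2.
|A| = 18, |A ∩ B| = 16, |A ∖ B| = 2.
|A ∖ B| = 2, so the statement is true.

True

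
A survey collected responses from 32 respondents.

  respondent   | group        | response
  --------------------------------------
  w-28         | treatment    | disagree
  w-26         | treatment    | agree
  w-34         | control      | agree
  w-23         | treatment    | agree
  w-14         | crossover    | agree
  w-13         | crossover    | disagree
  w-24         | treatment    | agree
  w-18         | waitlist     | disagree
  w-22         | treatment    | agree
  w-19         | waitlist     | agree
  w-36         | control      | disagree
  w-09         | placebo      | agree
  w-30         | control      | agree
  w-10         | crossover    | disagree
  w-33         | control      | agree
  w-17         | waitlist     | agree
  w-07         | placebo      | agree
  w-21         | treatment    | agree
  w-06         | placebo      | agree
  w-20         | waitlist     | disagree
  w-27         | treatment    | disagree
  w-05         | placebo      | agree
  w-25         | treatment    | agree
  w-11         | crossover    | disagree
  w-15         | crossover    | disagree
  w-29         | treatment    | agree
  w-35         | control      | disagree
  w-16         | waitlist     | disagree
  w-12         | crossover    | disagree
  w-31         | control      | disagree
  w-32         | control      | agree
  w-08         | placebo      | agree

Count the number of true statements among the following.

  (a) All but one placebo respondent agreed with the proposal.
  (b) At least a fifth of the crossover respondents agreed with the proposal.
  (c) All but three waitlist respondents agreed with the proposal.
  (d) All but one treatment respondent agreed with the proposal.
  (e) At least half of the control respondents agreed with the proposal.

(a) placebo: |A| = 5, |A ∩ B| = 5; needs |A ∖ B| = 1 — false.
(b) crossover: |A| = 6, |A ∩ B| = 1; needs |A ∩ B| / |A| ≥ 1/5 — false.
(c) waitlist: |A| = 5, |A ∩ B| = 2; needs |A ∖ B| = 3 — true.
(d) treatment: |A| = 9, |A ∩ B| = 7; needs |A ∖ B| = 1 — false.
(e) control: |A| = 7, |A ∩ B| = 4; needs |A ∩ B| ≥ |A ∖ B| — true.

2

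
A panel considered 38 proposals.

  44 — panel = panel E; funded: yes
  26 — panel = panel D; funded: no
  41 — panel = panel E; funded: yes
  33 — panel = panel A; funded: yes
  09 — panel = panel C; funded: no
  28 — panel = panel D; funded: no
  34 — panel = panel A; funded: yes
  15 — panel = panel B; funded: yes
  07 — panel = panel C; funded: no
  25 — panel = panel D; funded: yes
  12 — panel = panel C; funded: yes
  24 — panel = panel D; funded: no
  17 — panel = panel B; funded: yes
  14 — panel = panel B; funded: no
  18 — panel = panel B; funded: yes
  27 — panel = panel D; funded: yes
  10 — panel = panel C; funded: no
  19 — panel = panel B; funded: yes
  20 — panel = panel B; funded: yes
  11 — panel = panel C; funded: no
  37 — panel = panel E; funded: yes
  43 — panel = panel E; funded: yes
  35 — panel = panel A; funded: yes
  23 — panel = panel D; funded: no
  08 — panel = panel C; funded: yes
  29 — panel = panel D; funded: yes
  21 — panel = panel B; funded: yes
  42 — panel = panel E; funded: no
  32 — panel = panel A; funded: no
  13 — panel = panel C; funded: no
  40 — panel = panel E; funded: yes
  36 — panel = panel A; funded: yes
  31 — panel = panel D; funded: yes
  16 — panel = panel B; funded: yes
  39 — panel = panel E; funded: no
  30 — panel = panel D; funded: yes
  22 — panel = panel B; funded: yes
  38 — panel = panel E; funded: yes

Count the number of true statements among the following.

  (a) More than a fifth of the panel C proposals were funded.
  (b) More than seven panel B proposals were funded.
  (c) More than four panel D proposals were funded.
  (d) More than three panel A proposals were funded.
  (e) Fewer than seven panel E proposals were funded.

5

(a) panel C: |A| = 7, |A ∩ B| = 2; needs |A ∩ B| / |A| > 1/5 — true.
(b) panel B: |A| = 9, |A ∩ B| = 8; needs |A ∩ B| > 7 — true.
(c) panel D: |A| = 9, |A ∩ B| = 5; needs |A ∩ B| > 4 — true.
(d) panel A: |A| = 5, |A ∩ B| = 4; needs |A ∩ B| > 3 — true.
(e) panel E: |A| = 8, |A ∩ B| = 6; needs |A ∩ B| < 7 — true.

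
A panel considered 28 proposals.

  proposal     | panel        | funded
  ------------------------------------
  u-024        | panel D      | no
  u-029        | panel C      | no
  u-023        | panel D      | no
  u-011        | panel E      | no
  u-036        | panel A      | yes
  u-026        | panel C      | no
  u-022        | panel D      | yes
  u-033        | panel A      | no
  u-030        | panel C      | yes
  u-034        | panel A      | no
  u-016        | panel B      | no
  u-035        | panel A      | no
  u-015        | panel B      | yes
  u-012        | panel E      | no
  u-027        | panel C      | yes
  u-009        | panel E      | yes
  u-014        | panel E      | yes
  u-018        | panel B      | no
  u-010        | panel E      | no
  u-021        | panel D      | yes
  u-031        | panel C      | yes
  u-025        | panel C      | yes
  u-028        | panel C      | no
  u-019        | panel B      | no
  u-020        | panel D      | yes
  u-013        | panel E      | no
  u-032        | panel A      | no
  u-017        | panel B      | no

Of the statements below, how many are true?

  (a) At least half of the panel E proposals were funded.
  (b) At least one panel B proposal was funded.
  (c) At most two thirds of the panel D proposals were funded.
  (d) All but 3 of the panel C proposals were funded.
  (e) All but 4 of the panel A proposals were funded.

(a) panel E: |A| = 6, |A ∩ B| = 2; needs |A ∩ B| ≥ |A ∖ B| — false.
(b) panel B: |A| = 5, |A ∩ B| = 1; needs A ∩ B ≠ ∅ (|A ∩ B| ≥ 1) — true.
(c) panel D: |A| = 5, |A ∩ B| = 3; needs |A ∩ B| / |A| ≤ 2/3 — true.
(d) panel C: |A| = 7, |A ∩ B| = 4; needs |A ∖ B| = 3 — true.
(e) panel A: |A| = 5, |A ∩ B| = 1; needs |A ∖ B| = 4 — true.

4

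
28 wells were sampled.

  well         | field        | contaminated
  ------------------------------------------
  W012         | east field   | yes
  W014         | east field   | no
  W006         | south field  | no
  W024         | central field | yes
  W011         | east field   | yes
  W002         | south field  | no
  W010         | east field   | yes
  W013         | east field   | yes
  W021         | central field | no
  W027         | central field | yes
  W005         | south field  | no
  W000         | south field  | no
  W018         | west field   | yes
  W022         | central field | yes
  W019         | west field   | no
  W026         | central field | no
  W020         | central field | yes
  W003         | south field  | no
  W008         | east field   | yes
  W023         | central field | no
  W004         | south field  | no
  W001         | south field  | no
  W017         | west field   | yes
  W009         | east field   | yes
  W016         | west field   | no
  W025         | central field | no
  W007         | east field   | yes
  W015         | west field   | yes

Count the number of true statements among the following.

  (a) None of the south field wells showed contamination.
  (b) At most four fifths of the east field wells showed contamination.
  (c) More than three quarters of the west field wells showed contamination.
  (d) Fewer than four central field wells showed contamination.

(a) south field: |A| = 7, |A ∩ B| = 0; needs A ∩ B = ∅ (|A ∩ B| = 0) — true.
(b) east field: |A| = 8, |A ∩ B| = 7; needs |A ∩ B| / |A| ≤ 4/5 — false.
(c) west field: |A| = 5, |A ∩ B| = 3; needs |A ∩ B| / |A| > 3/4 — false.
(d) central field: |A| = 8, |A ∩ B| = 4; needs |A ∩ B| < 4 — false.

1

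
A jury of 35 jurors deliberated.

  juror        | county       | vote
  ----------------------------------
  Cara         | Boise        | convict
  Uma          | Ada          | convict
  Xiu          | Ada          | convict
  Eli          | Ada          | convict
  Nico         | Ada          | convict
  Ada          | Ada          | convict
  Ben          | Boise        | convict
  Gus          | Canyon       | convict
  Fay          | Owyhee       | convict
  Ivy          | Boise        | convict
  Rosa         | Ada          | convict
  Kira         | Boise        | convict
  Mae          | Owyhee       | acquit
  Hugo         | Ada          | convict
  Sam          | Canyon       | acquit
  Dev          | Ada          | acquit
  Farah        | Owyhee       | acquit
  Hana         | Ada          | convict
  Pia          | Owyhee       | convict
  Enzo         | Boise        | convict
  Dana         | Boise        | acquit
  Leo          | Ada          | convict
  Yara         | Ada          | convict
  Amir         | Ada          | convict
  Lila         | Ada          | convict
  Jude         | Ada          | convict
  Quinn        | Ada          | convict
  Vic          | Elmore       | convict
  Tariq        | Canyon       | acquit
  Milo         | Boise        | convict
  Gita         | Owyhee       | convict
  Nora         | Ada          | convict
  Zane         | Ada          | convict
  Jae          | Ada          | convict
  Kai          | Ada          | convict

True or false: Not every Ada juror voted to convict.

The determiner here denotes the relation: A ⊄ B (|A ∖ B| ≥ 1).
|A| = 19, |A ∩ B| = 18, |A ∖ B| = 1.
So the statement is true.

True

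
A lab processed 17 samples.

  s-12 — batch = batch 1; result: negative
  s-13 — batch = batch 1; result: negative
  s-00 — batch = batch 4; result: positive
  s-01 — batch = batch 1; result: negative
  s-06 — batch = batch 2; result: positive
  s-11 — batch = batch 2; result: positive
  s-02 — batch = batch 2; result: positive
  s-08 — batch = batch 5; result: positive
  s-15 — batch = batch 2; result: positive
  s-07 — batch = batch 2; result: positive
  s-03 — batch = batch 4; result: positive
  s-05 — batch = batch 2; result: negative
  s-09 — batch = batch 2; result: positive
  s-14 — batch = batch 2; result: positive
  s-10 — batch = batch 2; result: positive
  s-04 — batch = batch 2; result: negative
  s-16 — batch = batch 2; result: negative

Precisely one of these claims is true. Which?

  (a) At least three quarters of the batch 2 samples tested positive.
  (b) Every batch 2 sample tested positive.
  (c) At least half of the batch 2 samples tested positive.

|A| = 11, |A ∩ B| = 8, |A ∖ B| = 3.
(a) requires |A ∩ B| / |A| ≥ 3/4: false.
(b) requires A ⊆ B, i.e. every element of A is in B (|A ∖ B| = 0): false.
(c) requires |A ∩ B| ≥ |A ∖ B|: true.

(c)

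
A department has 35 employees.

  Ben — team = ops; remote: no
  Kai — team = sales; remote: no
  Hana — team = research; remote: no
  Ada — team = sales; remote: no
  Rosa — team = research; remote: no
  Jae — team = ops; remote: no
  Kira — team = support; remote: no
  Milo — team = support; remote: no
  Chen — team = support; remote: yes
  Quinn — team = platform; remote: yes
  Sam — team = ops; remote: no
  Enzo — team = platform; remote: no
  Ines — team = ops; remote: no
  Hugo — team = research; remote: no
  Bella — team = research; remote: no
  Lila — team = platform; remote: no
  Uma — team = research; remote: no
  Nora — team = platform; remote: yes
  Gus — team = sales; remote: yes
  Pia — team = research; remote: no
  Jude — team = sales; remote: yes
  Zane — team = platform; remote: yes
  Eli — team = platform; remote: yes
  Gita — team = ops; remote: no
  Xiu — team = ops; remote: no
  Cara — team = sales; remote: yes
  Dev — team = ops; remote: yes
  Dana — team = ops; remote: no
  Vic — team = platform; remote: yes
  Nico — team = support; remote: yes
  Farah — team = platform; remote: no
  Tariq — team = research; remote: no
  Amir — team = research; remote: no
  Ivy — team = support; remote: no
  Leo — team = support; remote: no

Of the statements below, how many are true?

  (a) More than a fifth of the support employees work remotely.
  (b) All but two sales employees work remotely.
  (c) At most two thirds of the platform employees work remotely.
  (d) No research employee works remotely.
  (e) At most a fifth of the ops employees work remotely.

5

(a) support: |A| = 6, |A ∩ B| = 2; needs |A ∩ B| / |A| > 1/5 — true.
(b) sales: |A| = 5, |A ∩ B| = 3; needs |A ∖ B| = 2 — true.
(c) platform: |A| = 8, |A ∩ B| = 5; needs |A ∩ B| / |A| ≤ 2/3 — true.
(d) research: |A| = 8, |A ∩ B| = 0; needs A ∩ B = ∅ (|A ∩ B| = 0) — true.
(e) ops: |A| = 8, |A ∩ B| = 1; needs |A ∩ B| / |A| ≤ 1/5 — true.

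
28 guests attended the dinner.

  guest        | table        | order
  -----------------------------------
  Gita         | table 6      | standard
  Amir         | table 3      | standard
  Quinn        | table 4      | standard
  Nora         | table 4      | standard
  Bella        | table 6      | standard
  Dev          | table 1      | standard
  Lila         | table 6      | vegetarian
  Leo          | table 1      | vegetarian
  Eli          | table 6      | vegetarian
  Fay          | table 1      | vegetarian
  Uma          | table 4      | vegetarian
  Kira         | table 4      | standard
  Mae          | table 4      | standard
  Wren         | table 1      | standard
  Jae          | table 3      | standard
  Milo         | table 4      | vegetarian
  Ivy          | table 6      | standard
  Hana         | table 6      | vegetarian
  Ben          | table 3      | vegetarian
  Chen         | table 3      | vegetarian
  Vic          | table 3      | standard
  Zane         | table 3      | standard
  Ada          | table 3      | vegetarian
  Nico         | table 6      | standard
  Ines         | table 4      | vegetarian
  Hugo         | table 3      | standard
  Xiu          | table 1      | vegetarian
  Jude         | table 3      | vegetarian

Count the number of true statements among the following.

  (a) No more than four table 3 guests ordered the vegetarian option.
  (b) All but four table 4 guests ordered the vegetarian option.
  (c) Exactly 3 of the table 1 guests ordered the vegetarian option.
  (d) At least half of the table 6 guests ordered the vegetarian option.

(a) table 3: |A| = 9, |A ∩ B| = 4; needs |A ∩ B| ≤ 4 — true.
(b) table 4: |A| = 7, |A ∩ B| = 3; needs |A ∖ B| = 4 — true.
(c) table 1: |A| = 5, |A ∩ B| = 3; needs |A ∩ B| = 3 — true.
(d) table 6: |A| = 7, |A ∩ B| = 3; needs |A ∩ B| ≥ |A ∖ B| — false.

3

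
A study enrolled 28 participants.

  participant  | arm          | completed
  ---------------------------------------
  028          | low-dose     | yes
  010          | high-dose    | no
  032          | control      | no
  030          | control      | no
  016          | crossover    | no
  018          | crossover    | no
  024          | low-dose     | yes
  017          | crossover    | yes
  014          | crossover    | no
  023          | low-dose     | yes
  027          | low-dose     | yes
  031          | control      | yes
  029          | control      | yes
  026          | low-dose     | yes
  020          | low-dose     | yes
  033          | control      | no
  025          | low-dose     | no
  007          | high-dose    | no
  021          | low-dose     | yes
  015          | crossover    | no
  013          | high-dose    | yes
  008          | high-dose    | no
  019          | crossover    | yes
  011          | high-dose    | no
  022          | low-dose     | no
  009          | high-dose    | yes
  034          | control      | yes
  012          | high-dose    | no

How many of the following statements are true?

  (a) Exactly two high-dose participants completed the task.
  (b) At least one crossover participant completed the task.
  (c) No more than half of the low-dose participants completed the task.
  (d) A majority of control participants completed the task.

2

(a) high-dose: |A| = 7, |A ∩ B| = 2; needs |A ∩ B| = 2 — true.
(b) crossover: |A| = 6, |A ∩ B| = 2; needs A ∩ B ≠ ∅ (|A ∩ B| ≥ 1) — true.
(c) low-dose: |A| = 9, |A ∩ B| = 7; needs |A ∩ B| ≤ |A ∖ B| — false.
(d) control: |A| = 6, |A ∩ B| = 3; needs |A ∩ B| > |A ∖ B| — false.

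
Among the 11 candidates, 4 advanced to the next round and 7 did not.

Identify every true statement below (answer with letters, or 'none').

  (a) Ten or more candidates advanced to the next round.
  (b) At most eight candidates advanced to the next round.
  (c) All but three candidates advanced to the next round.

|A| = 11, |A ∩ B| = 4, |A ∖ B| = 7.
(a) |A ∩ B| ≥ 10: fails.
(b) |A ∩ B| ≤ 8: holds.
(c) |A ∖ B| = 3: fails.

(b)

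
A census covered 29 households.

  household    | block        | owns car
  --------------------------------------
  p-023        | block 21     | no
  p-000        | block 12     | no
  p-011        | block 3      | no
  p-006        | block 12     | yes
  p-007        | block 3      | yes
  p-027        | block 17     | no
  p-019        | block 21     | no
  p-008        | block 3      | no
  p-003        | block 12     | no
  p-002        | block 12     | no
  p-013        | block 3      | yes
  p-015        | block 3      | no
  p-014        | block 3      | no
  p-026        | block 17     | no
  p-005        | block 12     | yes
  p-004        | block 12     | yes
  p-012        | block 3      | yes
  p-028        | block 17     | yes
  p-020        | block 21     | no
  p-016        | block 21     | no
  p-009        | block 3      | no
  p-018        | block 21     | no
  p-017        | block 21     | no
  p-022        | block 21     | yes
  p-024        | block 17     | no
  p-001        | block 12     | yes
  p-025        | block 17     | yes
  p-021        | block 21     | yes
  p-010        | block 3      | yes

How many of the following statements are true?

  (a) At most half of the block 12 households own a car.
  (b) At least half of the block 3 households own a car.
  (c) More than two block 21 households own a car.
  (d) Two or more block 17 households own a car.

(a) block 12: |A| = 7, |A ∩ B| = 4; needs |A ∩ B| ≤ |A ∖ B| — false.
(b) block 3: |A| = 9, |A ∩ B| = 4; needs |A ∩ B| ≥ |A ∖ B| — false.
(c) block 21: |A| = 8, |A ∩ B| = 2; needs |A ∩ B| > 2 — false.
(d) block 17: |A| = 5, |A ∩ B| = 2; needs |A ∩ B| ≥ 2 — true.

1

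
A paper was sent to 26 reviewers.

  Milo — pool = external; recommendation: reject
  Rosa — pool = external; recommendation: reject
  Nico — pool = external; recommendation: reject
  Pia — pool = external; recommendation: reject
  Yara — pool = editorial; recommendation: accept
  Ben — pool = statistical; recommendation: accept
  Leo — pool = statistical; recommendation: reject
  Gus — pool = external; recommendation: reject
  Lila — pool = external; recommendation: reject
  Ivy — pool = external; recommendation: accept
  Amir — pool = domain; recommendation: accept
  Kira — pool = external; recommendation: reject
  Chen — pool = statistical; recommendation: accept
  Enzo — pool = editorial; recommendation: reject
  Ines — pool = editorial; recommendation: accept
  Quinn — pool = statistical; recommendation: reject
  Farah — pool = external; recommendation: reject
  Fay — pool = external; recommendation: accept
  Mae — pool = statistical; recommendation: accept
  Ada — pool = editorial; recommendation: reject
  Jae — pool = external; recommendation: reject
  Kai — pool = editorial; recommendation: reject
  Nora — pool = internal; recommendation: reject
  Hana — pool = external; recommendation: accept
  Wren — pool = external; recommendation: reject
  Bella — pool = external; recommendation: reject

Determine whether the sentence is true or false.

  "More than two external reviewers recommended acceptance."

True

Truth condition: |A ∩ B| > 2.
A (the restrictor) = {Milo, Rosa, Nico, Pia, Gus, Lila, Ivy, Kira, Farah, Fay, Jae, Hana, Wren, Bella}, |A| = 14.
A ∩ B = {Ivy, Fay, Hana}, so |A ∩ B| = 3.
|A ∩ B| = 3, so the statement is true.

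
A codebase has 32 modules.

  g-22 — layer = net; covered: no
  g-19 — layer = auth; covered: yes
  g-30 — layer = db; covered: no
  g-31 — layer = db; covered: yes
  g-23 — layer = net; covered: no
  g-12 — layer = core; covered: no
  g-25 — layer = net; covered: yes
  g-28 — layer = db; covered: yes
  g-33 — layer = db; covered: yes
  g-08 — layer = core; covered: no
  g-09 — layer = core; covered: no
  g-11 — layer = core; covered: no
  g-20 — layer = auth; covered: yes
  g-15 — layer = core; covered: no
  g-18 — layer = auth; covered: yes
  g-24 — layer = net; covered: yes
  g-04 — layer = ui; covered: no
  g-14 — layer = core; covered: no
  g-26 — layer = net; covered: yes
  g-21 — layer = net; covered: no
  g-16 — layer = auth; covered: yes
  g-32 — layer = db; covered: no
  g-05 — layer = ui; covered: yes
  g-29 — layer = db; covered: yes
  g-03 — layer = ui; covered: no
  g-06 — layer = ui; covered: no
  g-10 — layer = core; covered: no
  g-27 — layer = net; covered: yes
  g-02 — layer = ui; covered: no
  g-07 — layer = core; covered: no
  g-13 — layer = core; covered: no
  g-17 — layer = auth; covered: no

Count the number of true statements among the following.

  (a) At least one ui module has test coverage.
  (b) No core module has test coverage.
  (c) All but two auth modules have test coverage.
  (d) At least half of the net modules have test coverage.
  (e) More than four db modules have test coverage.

(a) ui: |A| = 5, |A ∩ B| = 1; needs A ∩ B ≠ ∅ (|A ∩ B| ≥ 1) — true.
(b) core: |A| = 9, |A ∩ B| = 0; needs A ∩ B = ∅ (|A ∩ B| = 0) — true.
(c) auth: |A| = 5, |A ∩ B| = 4; needs |A ∖ B| = 2 — false.
(d) net: |A| = 7, |A ∩ B| = 4; needs |A ∩ B| ≥ |A ∖ B| — true.
(e) db: |A| = 6, |A ∩ B| = 4; needs |A ∩ B| > 4 — false.

3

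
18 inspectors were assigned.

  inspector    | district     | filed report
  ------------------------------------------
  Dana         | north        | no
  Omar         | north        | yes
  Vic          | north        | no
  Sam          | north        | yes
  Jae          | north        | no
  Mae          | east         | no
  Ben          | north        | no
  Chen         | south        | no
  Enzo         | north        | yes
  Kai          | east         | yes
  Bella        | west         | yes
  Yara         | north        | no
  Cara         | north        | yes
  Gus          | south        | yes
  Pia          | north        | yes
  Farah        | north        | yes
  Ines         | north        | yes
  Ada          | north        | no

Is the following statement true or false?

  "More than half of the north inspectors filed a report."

Truth condition: |A ∩ B| > |A ∖ B|.
A (the restrictor) = {Dana, Omar, Vic, Sam, Jae, Ben, Enzo, Yara, Cara, Pia, Farah, Ines, Ada}, |A| = 13.
A ∩ B = {Omar, Sam, Enzo, Cara, Pia, Farah, Ines}, so |A ∩ B| = 7.
A ∖ B = {Dana, Vic, Jae, Ben, Yara, Ada}, so |A ∖ B| = 6.
7 > 6, so the statement is true.

True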